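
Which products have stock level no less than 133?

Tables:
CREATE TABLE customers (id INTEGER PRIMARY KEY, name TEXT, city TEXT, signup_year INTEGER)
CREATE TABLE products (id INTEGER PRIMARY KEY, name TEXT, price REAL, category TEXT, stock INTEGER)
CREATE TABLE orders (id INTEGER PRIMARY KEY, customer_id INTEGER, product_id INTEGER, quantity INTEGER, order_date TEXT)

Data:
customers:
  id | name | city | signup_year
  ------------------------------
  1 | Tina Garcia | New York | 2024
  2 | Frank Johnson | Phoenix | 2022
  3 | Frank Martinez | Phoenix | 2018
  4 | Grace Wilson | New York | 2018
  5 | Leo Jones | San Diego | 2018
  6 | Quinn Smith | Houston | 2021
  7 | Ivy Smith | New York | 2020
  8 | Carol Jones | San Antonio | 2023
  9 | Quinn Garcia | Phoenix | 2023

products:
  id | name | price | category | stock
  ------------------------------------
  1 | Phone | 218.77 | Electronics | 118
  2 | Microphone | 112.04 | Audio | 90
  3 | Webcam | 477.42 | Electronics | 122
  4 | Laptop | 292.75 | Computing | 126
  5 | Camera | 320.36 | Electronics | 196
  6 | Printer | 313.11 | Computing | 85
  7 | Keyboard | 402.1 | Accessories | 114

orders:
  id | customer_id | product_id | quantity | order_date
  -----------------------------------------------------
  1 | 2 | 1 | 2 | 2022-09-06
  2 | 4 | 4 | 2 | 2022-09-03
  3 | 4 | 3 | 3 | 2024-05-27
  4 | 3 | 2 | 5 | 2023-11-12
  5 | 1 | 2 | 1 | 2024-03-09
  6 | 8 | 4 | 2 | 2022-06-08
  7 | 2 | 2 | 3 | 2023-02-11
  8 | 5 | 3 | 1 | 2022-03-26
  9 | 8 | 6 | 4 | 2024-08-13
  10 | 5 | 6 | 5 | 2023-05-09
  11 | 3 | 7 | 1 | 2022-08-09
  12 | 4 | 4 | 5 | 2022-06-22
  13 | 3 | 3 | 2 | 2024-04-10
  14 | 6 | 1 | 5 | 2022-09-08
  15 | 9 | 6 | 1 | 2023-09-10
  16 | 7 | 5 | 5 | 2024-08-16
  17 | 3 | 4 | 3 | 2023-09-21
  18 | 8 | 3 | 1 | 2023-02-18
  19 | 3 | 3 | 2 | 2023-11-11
SELECT name, stock FROM products WHERE stock >= 133

Execution result:
name | stock
Camera | 196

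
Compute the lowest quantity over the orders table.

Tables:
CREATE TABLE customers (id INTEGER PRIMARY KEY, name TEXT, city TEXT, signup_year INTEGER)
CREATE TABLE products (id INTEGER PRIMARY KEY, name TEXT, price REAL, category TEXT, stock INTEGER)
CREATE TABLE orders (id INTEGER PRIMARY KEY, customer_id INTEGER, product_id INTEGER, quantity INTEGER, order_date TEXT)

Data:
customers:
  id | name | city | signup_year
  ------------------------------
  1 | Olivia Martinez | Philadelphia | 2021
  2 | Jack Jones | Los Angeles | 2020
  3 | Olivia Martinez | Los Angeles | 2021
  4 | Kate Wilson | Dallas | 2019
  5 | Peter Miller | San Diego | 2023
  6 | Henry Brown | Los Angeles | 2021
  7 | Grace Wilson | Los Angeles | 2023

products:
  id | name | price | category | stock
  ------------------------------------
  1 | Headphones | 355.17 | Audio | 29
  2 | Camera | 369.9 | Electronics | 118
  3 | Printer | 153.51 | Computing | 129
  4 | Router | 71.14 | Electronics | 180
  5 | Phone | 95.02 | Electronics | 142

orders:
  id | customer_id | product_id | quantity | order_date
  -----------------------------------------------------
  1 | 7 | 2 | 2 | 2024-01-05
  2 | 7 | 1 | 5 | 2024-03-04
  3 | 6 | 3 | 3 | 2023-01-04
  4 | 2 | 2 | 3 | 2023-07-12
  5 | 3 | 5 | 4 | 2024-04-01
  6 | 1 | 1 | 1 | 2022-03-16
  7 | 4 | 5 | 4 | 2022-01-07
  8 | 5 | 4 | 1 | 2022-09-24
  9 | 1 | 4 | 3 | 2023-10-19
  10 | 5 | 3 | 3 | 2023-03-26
SELECT MIN(quantity) FROM orders

Execution result:
1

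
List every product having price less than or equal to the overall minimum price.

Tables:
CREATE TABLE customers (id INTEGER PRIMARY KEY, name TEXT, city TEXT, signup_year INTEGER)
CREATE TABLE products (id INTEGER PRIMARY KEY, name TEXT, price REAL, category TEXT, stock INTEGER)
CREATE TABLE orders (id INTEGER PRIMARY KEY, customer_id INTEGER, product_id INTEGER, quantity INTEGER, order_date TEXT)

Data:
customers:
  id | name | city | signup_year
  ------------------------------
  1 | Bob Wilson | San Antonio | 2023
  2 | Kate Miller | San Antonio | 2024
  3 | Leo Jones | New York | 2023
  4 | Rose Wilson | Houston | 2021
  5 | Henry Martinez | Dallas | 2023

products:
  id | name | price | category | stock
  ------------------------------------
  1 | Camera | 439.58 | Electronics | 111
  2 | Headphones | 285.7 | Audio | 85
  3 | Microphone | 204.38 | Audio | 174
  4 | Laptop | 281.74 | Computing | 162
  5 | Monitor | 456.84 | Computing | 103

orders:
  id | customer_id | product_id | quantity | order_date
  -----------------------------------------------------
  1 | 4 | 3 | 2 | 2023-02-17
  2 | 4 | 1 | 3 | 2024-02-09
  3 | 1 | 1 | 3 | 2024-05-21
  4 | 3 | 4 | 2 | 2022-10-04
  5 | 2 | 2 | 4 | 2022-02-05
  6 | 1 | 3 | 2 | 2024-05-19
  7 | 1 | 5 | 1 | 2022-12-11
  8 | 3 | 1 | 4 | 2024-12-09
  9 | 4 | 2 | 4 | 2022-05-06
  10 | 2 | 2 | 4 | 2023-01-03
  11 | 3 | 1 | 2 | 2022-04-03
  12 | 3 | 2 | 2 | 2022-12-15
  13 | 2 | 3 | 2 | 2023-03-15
SELECT name, price FROM products WHERE price <= (SELECT MIN(price) FROM products)

Execution result:
name | price
Microphone | 204.38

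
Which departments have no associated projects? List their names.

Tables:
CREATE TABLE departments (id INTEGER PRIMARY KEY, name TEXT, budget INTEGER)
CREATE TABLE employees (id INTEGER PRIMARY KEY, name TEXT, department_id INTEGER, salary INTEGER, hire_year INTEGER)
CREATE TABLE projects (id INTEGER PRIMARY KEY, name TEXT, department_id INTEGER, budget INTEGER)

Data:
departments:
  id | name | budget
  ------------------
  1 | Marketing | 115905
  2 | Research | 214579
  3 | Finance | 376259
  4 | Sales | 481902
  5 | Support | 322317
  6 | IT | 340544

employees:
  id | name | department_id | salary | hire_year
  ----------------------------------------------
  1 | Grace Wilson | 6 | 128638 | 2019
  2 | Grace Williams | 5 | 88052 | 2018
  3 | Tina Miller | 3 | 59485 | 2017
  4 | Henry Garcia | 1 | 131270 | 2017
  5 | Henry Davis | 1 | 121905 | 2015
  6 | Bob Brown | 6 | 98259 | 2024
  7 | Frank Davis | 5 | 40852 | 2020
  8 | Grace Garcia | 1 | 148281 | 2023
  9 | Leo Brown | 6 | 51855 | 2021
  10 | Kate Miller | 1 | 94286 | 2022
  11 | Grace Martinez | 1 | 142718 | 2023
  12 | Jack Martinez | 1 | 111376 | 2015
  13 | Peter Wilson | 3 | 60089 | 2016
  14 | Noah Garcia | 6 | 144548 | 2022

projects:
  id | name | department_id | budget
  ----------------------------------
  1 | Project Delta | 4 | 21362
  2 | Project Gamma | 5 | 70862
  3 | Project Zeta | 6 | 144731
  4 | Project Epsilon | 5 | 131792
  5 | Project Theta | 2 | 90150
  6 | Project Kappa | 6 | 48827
SELECT p.name FROM departments p LEFT JOIN projects c ON c.department_id = p.id WHERE c.id IS NULL

Execution result:
name
Marketing
Finance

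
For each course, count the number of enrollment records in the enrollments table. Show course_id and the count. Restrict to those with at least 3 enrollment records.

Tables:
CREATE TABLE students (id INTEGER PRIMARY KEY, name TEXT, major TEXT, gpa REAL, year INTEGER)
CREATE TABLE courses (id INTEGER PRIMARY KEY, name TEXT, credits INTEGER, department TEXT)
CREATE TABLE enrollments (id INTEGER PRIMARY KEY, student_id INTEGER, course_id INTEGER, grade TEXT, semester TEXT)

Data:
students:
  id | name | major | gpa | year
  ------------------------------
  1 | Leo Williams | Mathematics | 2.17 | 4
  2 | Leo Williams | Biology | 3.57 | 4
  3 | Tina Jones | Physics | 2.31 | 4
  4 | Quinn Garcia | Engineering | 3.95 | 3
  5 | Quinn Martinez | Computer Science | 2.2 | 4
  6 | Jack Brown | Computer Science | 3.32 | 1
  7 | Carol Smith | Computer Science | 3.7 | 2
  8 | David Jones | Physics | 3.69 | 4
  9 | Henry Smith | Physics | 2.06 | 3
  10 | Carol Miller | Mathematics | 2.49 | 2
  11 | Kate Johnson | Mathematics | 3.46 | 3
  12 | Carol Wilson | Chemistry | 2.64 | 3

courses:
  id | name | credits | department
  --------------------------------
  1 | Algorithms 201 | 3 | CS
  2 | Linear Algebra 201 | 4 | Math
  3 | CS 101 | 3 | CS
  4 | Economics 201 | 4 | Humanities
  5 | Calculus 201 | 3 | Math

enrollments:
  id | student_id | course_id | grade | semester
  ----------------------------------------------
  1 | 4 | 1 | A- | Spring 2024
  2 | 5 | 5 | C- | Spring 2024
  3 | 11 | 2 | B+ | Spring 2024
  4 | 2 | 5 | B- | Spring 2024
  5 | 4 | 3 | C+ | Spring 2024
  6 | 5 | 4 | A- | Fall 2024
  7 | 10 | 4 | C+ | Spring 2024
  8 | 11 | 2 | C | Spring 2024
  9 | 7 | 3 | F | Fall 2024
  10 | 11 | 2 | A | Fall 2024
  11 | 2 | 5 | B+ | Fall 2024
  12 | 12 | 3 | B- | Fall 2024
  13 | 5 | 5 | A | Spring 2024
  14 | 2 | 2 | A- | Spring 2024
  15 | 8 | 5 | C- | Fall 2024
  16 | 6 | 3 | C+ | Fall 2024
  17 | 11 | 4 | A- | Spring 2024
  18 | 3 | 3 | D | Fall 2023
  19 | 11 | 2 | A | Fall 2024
SELECT course_id, COUNT(*) AS enrollment_count FROM enrollments GROUP BY course_id HAVING COUNT(*) >= 3

Execution result:
course_id | enrollment_count
2 | 5
3 | 5
4 | 3
5 | 5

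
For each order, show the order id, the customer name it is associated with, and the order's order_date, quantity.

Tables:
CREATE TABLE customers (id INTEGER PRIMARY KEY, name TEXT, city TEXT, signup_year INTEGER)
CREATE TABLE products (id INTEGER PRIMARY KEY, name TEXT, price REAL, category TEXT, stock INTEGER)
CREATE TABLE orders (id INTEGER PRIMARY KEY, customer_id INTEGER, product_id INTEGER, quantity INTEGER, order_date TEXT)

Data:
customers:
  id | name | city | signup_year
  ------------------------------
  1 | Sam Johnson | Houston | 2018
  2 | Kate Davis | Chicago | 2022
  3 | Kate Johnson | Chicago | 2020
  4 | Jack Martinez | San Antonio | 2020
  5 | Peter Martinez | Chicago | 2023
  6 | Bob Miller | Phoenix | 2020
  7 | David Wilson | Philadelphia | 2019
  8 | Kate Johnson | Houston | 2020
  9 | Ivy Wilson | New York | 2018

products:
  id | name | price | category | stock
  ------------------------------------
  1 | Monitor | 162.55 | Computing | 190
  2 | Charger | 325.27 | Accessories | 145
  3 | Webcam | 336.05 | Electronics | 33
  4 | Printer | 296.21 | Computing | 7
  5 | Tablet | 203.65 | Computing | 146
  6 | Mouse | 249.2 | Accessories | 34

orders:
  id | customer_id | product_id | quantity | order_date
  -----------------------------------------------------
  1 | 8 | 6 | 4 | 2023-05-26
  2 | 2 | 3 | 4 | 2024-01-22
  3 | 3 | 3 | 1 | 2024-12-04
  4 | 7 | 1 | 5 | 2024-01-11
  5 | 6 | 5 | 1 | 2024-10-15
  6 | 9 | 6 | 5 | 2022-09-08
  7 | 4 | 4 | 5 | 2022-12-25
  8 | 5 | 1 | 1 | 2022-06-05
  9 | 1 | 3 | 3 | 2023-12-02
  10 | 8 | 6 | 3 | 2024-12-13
SELECT c.id, p.name AS customer, c.order_date, c.quantity FROM orders c JOIN customers p ON c.customer_id = p.id

Execution result:
id | customer | order_date | quantity
1 | Kate Johnson | 2023-05-26 | 4
2 | Kate Davis | 2024-01-22 | 4
3 | Kate Johnson | 2024-12-04 | 1
4 | David Wilson | 2024-01-11 | 5
5 | Bob Miller | 2024-10-15 | 1
6 | Ivy Wilson | 2022-09-08 | 5
7 | Jack Martinez | 2022-12-25 | 5
8 | Peter Martinez | 2022-06-05 | 1
9 | Sam Johnson | 2023-12-02 | 3
10 | Kate Johnson | 2024-12-13 | 3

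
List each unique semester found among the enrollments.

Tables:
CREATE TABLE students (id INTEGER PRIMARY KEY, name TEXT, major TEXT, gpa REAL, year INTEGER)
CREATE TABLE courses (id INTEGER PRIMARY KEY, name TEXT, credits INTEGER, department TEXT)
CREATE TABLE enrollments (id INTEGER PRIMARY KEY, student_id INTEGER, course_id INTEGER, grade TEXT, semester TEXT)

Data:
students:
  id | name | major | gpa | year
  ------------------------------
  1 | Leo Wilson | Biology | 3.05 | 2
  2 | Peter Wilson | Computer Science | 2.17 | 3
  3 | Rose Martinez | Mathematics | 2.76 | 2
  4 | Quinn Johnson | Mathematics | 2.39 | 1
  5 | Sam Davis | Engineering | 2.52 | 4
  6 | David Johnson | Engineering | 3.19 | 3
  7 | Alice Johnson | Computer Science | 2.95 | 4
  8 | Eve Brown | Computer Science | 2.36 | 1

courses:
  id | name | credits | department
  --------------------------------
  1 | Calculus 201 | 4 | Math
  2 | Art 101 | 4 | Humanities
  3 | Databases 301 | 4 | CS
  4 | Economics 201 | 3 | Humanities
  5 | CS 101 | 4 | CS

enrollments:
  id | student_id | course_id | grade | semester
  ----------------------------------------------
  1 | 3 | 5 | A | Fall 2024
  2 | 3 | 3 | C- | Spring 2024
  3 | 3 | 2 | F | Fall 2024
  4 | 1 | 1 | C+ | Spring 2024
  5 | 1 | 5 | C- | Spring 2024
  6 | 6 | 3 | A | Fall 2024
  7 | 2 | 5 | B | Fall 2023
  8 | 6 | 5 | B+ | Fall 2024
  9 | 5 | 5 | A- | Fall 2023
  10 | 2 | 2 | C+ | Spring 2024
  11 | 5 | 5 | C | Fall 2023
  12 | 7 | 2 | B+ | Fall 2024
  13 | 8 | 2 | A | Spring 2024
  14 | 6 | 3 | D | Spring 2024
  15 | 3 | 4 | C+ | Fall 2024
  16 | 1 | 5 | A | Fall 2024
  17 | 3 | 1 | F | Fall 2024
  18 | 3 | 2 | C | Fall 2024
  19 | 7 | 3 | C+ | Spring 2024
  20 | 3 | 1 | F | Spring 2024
SELECT DISTINCT semester FROM enrollments

Execution result:
semester
Fall 2024
Spring 2024
Fall 2023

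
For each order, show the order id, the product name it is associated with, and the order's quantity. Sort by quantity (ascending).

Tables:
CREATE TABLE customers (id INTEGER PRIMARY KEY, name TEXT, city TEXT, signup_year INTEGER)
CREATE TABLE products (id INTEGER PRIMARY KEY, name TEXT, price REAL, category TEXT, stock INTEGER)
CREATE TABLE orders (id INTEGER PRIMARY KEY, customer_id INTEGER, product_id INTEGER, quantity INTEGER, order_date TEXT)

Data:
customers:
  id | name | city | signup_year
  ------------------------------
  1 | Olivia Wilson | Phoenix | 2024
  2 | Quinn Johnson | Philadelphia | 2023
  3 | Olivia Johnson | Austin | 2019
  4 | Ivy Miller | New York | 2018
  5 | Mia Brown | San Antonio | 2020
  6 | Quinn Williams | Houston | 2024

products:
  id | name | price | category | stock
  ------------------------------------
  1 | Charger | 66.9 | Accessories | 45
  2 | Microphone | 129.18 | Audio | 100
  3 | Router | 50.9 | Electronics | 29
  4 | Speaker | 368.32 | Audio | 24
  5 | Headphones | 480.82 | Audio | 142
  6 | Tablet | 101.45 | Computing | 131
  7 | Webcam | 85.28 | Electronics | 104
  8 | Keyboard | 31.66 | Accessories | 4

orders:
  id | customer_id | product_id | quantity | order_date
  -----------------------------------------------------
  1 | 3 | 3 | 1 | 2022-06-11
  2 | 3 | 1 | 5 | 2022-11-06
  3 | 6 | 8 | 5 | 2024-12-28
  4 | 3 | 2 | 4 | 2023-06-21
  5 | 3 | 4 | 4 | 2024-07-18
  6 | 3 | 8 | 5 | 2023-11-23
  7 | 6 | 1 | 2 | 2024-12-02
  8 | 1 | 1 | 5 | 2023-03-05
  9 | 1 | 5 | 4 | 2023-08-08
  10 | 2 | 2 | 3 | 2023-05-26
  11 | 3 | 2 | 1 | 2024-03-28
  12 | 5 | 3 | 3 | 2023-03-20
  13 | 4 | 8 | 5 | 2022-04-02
SELECT c.id, p.name AS product, c.quantity FROM orders c JOIN products p ON c.product_id = p.id ORDER BY c.quantity ASC

Execution result:
id | product | quantity
1 | Router | 1
11 | Microphone | 1
7 | Charger | 2
10 | Microphone | 3
12 | Router | 3
4 | Microphone | 4
5 | Speaker | 4
9 | Headphones | 4
2 | Charger | 5
3 | Keyboard | 5
6 | Keyboard | 5
8 | Charger | 5
13 | Keyboard | 5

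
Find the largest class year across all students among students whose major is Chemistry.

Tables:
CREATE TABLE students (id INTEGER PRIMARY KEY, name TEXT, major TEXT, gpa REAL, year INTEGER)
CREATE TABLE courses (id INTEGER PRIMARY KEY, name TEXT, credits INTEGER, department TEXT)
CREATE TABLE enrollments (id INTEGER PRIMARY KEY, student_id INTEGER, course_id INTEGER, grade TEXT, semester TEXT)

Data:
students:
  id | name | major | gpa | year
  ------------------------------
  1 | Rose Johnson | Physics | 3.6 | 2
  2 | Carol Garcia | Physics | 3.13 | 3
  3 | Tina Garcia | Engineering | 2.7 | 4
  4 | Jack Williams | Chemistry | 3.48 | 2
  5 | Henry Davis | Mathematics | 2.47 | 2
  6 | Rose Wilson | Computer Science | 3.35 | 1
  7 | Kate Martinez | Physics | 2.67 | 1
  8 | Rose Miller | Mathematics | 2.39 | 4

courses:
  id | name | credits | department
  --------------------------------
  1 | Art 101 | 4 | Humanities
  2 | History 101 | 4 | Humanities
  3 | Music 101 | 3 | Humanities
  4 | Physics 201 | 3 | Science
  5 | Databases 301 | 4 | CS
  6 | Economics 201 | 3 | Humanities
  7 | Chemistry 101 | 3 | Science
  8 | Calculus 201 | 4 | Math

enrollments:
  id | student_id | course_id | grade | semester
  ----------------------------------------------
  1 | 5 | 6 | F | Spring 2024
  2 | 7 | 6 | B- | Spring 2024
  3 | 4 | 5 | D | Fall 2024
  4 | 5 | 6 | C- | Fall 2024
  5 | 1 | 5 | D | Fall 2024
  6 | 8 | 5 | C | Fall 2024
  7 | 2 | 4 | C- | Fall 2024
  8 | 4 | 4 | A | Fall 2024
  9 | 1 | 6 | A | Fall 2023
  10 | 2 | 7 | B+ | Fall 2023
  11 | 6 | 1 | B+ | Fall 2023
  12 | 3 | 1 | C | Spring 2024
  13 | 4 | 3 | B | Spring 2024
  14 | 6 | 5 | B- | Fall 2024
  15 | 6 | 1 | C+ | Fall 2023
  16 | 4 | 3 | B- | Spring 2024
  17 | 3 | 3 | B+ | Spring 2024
SELECT MAX(year) FROM students WHERE major = 'Chemistry'

Execution result:
2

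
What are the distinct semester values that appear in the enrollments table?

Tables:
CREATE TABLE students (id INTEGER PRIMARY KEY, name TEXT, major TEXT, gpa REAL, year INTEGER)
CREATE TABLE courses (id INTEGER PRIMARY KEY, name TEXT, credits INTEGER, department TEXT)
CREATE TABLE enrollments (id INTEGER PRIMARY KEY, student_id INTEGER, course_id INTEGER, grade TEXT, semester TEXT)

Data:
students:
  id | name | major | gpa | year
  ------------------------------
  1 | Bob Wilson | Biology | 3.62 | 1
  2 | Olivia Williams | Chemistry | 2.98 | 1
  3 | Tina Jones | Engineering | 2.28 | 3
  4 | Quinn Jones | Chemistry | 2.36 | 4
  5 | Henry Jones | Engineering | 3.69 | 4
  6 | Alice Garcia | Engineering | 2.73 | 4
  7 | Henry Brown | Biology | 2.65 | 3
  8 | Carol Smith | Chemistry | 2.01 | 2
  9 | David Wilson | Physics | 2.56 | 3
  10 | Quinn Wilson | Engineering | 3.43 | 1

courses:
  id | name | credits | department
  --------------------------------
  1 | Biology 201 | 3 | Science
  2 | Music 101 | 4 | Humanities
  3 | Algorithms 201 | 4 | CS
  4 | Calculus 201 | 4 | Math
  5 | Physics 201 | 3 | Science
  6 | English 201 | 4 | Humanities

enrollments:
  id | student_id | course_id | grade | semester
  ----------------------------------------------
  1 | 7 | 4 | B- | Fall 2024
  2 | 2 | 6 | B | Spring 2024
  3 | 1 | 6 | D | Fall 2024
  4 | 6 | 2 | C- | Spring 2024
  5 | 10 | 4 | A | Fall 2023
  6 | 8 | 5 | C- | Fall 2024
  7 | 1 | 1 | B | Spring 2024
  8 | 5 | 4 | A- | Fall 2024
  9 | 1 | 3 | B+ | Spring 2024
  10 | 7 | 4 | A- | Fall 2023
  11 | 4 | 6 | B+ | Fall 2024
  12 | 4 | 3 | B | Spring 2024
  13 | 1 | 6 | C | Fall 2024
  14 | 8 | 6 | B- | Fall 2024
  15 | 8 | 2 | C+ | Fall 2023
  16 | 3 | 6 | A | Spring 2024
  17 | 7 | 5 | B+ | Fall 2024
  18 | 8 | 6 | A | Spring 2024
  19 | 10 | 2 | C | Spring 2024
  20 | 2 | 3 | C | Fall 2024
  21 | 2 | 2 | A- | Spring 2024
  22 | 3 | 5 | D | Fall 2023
SELECT DISTINCT semester FROM enrollments

Execution result:
semester
Fall 2024
Spring 2024
Fall 2023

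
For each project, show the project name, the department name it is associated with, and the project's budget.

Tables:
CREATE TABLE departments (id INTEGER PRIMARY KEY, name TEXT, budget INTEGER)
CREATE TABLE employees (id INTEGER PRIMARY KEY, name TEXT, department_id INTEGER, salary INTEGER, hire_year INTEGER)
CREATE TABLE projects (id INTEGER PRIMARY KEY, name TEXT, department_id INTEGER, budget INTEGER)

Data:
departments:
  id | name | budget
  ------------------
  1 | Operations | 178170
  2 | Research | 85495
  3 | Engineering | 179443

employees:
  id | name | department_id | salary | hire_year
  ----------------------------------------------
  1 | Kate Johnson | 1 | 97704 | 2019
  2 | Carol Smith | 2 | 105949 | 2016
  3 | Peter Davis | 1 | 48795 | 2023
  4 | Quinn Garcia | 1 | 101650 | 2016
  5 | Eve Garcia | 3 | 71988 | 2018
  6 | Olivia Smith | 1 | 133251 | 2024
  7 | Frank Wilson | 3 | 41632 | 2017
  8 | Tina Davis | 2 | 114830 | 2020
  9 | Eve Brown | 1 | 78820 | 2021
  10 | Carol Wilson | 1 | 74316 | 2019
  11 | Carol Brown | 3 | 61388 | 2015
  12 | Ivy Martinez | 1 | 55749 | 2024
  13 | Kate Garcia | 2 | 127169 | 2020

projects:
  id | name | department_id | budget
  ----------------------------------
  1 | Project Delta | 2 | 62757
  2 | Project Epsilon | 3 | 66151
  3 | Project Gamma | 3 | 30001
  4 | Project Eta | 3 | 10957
SELECT c.name, p.name AS department, c.budget FROM projects c JOIN departments p ON c.department_id = p.id

Execution result:
name | department | budget
Project Delta | Research | 62757
Project Epsilon | Engineering | 66151
Project Gamma | Engineering | 30001
Project Eta | Engineering | 10957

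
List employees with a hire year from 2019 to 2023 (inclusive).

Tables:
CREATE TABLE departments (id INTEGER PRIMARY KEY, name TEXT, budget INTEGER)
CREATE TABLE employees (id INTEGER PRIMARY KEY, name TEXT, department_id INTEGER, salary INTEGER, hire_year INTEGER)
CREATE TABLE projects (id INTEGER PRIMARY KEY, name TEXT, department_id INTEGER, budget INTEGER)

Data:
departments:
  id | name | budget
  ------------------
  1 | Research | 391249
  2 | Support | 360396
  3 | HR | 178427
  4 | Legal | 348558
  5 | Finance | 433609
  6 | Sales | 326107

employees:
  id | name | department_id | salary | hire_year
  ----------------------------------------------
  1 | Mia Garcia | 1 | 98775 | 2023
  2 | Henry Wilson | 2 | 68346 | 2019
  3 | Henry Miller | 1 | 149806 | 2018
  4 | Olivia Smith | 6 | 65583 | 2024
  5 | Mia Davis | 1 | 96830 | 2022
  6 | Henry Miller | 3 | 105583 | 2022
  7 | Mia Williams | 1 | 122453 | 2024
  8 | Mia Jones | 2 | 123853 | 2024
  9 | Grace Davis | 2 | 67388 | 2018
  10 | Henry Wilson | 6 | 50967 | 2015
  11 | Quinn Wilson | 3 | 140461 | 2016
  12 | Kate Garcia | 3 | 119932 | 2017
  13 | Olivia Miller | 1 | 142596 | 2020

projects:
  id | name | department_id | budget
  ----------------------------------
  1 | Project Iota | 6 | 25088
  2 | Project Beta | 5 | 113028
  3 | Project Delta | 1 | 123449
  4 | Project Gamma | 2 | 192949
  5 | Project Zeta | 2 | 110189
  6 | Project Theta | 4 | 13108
SELECT name, hire_year FROM employees WHERE hire_year BETWEEN 2019 AND 2023

Execution result:
name | hire_year
Mia Garcia | 2023
Henry Wilson | 2019
Mia Davis | 2022
Henry Miller | 2022
Olivia Miller | 2020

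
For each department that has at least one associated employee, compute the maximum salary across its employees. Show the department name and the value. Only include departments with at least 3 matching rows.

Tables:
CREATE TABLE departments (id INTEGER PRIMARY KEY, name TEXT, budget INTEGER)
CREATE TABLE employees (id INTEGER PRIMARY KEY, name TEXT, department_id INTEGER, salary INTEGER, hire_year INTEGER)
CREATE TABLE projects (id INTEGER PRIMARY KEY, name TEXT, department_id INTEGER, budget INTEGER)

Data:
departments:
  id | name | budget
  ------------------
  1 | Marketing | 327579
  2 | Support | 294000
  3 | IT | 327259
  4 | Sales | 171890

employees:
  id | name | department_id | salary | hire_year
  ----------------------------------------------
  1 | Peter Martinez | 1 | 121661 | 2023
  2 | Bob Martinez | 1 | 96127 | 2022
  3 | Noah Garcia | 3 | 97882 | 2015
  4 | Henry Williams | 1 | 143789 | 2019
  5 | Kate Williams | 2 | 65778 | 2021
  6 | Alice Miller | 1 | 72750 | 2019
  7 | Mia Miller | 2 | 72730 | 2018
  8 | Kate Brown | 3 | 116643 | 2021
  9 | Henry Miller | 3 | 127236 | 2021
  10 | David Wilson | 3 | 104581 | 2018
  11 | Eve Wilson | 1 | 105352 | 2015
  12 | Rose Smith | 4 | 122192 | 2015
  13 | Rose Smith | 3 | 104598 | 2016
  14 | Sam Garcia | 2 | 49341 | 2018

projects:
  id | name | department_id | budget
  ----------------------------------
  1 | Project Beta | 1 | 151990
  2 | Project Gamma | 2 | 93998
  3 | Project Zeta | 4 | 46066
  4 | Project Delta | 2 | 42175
SELECT p.name, MAX(c.salary) AS max_salary FROM employees c JOIN departments p ON c.department_id = p.id GROUP BY p.id, p.name HAVING COUNT(*) >= 3

Execution result:
name | max_salary
Marketing | 143789
Support | 72730
IT | 127236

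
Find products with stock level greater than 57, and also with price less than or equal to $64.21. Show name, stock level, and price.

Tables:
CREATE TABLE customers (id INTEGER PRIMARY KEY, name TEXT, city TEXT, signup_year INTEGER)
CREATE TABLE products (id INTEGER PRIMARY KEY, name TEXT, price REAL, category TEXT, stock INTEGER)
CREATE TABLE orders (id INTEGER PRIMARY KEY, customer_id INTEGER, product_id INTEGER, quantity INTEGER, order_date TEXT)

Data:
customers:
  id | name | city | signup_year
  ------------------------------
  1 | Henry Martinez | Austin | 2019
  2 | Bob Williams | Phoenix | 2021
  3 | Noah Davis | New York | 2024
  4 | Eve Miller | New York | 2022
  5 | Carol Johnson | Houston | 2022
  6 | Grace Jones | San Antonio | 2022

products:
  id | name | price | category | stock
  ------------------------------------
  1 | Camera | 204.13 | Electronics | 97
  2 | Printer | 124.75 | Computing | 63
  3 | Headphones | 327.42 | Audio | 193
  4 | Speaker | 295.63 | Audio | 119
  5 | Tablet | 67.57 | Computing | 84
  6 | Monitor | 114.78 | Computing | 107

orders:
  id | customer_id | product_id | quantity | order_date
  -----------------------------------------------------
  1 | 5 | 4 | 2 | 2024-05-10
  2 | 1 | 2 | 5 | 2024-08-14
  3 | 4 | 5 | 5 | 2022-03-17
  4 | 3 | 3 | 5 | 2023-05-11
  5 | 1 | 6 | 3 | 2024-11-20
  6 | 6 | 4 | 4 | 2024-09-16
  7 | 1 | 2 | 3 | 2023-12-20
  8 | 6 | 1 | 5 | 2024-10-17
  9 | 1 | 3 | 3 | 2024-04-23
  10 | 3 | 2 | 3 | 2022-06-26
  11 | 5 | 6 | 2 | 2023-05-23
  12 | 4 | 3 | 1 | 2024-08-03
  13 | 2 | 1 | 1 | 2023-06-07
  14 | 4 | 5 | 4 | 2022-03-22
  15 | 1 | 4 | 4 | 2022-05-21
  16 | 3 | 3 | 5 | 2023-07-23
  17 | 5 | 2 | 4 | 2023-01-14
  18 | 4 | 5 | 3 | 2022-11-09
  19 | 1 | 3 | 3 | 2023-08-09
SELECT name, stock, price FROM products WHERE stock > 57 AND price <= 64.21

Execution result:
(no rows)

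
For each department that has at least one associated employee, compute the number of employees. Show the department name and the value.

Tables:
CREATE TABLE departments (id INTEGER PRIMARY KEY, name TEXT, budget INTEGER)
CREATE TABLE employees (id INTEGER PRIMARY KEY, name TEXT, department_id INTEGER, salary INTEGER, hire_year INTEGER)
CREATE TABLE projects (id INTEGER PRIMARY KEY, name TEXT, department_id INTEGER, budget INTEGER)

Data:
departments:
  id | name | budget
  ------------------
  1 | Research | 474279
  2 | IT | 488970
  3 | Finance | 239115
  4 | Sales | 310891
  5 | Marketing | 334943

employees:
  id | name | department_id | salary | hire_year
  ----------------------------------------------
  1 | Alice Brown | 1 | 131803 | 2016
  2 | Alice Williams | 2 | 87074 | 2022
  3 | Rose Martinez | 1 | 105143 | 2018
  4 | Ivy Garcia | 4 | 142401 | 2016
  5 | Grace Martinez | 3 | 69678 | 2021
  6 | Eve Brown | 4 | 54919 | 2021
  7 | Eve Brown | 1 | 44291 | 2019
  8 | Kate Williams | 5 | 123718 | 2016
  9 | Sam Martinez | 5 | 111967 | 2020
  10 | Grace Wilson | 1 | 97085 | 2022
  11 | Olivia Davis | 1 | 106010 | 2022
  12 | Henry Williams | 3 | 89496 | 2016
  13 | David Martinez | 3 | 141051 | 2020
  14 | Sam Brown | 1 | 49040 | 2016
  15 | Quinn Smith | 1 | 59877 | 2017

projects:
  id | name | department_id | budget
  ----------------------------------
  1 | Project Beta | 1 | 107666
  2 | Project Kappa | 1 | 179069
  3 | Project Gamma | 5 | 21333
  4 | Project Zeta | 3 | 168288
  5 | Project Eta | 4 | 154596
SELECT p.name, COUNT(*) AS n FROM employees c JOIN departments p ON c.department_id = p.id GROUP BY p.id, p.name

Execution result:
name | n
Research | 7
IT | 1
Finance | 3
Sales | 2
Marketing | 2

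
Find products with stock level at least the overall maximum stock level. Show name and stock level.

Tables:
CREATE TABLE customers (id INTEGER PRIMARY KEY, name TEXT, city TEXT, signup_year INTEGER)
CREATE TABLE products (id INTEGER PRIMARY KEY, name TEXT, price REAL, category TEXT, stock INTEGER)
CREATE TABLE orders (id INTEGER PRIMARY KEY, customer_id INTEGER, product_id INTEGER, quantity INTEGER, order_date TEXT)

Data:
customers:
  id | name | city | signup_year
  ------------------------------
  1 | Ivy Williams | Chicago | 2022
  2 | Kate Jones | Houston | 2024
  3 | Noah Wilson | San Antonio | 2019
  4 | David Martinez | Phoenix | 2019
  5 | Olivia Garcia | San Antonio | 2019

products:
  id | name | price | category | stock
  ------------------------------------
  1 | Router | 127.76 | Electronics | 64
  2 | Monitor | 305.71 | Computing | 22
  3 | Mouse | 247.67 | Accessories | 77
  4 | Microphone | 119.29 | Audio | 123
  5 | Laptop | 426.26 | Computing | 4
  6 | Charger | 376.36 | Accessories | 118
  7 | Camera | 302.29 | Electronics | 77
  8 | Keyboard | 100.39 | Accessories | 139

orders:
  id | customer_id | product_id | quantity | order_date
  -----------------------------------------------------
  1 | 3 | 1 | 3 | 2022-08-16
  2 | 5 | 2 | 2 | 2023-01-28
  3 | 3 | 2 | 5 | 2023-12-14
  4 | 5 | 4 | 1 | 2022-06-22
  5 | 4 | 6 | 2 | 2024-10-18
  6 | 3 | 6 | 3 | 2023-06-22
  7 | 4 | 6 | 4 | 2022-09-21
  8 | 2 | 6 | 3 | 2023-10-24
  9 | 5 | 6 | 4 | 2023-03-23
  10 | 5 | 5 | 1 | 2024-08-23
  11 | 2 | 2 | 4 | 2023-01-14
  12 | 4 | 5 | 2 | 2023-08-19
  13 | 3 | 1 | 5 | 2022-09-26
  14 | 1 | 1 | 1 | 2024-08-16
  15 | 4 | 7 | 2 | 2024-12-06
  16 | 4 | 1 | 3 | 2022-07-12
SELECT name, stock FROM products WHERE stock >= (SELECT MAX(stock) FROM products)

Execution result:
name | stock
Keyboard | 139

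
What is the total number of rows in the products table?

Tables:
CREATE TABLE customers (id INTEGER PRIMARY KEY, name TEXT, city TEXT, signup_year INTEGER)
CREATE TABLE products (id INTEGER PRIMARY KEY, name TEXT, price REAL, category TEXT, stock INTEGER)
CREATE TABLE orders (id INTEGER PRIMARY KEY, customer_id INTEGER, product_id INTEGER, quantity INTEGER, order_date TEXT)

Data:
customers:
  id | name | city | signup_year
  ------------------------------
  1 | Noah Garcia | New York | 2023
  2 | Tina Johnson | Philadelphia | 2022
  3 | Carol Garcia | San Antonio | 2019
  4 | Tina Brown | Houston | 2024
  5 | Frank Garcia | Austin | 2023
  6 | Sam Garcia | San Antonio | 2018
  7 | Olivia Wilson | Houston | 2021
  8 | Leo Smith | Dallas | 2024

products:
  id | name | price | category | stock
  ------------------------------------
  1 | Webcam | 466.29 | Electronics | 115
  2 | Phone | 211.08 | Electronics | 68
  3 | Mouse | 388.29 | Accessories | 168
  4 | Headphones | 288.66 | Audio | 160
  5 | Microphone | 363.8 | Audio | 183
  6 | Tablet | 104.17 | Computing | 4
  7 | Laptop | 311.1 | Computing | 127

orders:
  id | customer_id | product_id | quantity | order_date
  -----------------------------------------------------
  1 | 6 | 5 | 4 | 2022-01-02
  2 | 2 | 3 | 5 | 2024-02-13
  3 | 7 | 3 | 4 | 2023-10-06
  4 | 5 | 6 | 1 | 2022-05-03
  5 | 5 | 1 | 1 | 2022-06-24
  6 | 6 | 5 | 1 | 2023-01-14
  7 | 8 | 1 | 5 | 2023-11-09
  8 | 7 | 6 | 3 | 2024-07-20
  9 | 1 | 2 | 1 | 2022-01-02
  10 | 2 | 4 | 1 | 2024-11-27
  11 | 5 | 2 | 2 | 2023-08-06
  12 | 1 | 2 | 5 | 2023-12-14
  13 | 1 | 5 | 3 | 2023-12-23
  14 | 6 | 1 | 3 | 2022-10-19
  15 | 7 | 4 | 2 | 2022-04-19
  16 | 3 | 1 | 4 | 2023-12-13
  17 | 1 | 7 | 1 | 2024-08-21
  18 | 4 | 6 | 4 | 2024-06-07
SELECT COUNT(*) FROM products

Execution result:
7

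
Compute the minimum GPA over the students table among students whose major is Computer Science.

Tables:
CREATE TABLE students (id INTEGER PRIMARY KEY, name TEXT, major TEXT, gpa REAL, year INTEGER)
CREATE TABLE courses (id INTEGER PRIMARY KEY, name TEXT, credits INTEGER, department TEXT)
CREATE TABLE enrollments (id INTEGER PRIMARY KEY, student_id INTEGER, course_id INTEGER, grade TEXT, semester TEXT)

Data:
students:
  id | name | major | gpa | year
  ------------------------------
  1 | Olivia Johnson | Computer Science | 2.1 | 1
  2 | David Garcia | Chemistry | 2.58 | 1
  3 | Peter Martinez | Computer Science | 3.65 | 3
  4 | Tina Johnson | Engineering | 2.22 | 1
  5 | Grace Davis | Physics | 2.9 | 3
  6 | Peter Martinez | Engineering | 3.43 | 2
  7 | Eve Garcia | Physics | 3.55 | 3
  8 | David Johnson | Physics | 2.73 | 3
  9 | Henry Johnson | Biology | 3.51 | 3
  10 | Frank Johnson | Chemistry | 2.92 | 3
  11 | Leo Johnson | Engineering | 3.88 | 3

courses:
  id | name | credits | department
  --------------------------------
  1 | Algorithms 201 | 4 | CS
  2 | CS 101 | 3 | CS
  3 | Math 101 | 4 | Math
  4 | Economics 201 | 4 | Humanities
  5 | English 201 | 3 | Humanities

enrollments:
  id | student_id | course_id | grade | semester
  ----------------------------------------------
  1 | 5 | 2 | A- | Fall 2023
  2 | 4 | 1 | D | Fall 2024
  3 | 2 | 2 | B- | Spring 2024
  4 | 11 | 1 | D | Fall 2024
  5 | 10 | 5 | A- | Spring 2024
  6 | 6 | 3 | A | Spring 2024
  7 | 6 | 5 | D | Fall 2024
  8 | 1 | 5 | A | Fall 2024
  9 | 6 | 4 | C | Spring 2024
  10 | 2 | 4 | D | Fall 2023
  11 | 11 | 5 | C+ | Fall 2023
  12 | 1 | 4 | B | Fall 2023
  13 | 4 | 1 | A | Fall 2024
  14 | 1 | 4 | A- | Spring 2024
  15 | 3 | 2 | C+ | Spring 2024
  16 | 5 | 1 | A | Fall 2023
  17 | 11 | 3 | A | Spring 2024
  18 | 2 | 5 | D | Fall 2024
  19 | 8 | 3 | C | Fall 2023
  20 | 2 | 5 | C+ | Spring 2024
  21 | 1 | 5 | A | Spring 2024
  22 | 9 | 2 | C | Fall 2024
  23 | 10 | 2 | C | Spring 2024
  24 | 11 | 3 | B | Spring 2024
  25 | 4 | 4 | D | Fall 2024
SELECT MIN(gpa) FROM students WHERE major = 'Computer Science'

Execution result:
2.10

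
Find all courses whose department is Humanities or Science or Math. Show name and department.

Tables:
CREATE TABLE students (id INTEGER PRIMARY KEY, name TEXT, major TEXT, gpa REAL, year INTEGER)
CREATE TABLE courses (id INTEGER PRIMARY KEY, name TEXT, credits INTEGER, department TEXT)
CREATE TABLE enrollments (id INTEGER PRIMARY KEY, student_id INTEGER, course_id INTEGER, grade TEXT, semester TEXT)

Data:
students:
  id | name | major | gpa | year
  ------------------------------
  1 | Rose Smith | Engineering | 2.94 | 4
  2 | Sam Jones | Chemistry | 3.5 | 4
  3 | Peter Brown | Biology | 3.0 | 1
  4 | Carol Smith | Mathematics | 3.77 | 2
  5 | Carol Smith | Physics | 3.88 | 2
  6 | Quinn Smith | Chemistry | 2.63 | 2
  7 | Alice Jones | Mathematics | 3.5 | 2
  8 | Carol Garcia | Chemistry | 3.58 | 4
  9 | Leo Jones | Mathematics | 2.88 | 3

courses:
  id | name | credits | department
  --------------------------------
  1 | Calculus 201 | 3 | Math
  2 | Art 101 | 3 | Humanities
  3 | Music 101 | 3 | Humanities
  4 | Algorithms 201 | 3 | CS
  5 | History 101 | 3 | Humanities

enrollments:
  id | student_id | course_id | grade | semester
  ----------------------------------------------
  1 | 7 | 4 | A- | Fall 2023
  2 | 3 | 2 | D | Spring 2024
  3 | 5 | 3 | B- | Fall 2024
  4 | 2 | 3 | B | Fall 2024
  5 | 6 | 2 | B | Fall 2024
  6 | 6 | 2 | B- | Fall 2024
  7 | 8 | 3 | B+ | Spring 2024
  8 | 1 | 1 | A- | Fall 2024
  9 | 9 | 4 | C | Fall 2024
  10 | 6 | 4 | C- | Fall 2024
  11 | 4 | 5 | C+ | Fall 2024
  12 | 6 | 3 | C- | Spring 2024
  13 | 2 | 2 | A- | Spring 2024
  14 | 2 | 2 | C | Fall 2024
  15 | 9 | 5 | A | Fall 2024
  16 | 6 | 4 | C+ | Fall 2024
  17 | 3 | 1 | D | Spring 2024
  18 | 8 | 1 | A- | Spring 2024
SELECT name, department FROM courses WHERE department IN ('Humanities', 'Science', 'Math')

Execution result:
name | department
Calculus 201 | Math
Art 101 | Humanities
Music 101 | Humanities
History 101 | Humanities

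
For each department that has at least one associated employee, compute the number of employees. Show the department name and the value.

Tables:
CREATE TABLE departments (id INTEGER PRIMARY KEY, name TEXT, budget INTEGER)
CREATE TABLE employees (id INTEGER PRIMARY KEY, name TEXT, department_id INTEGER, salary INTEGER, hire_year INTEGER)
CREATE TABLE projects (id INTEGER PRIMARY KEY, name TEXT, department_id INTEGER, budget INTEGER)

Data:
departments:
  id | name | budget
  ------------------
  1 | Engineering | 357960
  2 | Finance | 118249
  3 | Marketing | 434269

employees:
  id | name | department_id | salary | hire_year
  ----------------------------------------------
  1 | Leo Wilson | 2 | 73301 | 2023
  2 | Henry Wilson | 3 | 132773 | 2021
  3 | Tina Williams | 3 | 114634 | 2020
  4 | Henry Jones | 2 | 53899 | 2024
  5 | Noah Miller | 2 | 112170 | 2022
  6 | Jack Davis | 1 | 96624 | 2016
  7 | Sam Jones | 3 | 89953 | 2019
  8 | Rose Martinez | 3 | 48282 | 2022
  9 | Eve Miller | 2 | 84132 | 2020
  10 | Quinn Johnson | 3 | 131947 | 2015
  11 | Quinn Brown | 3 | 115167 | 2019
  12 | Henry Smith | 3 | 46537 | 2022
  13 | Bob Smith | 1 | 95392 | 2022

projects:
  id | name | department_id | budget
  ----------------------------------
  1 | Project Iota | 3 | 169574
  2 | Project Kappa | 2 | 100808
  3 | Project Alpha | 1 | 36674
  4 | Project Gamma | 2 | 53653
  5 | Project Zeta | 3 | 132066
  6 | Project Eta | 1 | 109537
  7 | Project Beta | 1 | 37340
SELECT p.name, COUNT(*) AS n FROM employees c JOIN departments p ON c.department_id = p.id GROUP BY p.id, p.name

Execution result:
name | n
Engineering | 2
Finance | 4
Marketing | 7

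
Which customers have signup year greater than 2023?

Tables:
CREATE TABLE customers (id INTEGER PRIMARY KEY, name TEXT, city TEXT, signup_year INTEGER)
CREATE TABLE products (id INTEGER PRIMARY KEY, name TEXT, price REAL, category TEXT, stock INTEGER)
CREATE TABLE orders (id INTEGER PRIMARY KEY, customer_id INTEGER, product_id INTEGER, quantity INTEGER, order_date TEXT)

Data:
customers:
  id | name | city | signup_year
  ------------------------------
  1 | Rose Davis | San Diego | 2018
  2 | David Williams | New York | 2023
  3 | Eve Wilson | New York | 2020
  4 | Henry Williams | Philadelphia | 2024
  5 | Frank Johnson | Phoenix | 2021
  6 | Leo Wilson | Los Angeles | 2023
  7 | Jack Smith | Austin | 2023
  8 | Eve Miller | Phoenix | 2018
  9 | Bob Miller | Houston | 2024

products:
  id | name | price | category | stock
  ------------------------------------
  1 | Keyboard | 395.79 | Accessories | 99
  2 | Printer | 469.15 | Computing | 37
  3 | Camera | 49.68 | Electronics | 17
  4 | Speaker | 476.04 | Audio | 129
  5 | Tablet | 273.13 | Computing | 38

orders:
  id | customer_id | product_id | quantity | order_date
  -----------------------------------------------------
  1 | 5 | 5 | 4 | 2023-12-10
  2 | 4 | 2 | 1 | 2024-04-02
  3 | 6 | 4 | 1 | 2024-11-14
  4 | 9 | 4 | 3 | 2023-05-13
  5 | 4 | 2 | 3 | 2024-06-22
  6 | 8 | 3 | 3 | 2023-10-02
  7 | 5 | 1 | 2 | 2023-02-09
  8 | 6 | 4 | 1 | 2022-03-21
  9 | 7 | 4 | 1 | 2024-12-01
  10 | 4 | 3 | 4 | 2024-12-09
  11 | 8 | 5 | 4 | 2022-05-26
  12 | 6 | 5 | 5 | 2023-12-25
SELECT name, signup_year FROM customers WHERE signup_year > 2023

Execution result:
name | signup_year
Henry Williams | 2024
Bob Miller | 2024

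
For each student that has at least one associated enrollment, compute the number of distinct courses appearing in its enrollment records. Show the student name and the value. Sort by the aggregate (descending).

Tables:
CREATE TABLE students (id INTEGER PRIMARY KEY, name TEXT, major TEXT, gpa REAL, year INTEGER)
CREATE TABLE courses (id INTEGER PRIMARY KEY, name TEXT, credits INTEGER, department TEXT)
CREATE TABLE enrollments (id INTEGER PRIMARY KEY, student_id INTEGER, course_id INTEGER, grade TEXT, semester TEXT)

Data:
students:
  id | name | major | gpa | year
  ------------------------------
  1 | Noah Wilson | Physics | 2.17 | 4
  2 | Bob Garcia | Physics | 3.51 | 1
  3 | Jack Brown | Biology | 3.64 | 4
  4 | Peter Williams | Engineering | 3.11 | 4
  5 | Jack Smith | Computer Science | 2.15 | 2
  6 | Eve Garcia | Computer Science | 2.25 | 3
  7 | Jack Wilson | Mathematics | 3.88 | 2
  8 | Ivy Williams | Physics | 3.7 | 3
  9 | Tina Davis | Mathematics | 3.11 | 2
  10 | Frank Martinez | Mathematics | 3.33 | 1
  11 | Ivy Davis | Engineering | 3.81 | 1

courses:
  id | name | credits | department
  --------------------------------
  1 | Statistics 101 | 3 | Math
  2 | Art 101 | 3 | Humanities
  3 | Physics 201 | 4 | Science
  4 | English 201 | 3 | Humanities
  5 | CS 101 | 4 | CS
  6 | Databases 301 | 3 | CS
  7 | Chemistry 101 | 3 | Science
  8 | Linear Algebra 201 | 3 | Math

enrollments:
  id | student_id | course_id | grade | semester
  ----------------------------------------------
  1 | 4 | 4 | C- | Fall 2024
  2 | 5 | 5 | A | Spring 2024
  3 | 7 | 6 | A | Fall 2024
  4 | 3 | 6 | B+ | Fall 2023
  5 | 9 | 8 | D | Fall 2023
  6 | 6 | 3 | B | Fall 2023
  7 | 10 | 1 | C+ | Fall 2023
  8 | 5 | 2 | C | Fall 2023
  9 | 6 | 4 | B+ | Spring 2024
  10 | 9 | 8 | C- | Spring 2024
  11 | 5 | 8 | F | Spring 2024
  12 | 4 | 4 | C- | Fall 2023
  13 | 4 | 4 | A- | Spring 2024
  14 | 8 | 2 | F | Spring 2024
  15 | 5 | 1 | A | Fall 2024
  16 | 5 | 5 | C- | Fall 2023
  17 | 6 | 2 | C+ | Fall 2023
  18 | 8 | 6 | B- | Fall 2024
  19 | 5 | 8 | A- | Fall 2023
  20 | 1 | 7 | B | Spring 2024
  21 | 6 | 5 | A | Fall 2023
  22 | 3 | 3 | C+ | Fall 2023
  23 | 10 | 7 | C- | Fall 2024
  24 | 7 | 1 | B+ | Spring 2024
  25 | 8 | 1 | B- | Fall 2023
SELECT p.name, COUNT(DISTINCT c.course_id) AS distinct_course_count FROM enrollments c JOIN students p ON c.student_id = p.id GROUP BY p.id, p.name ORDER BY distinct_course_count DESC

Execution result:
name | distinct_course_count
Jack Smith | 4
Eve Garcia | 4
Ivy Williams | 3
Jack Brown | 2
Jack Wilson | 2
Frank Martinez | 2
Noah Wilson | 1
Peter Williams | 1
Tina Davis | 1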